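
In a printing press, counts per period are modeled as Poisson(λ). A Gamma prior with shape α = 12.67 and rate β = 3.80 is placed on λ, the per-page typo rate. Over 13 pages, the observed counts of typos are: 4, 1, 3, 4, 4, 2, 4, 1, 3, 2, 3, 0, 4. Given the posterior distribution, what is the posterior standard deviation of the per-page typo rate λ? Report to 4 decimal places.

0.4110

With a Gamma(shape α, rate β) prior, the Poisson likelihood is conjugate: the posterior is Gamma(α + ΣXᵢ, β + n).
Sum of counts S = 35 over n = 13 pages.
Posterior: Gamma(α+S, β+n) = Gamma(12.67+35, 3.80+13) = Gamma(47.67, 16.80).
SD = √α/β = √47.67/16.80 = 0.4110.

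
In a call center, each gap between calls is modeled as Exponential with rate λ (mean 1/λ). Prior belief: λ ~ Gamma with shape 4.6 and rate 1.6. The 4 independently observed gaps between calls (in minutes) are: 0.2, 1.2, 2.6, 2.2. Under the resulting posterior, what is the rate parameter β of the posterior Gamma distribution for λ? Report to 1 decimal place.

7.8

With a Gamma(shape α, rate β) prior on the exponential rate λ, the posterior after n observations with total T = Σxᵢ is Gamma(α+n, β+T).
Sum of observations T = 6.2 minutes; n = 4.
Posterior: Gamma(4.6+4, 1.6+6.2) = Gamma(8.6, 7.8).
Posterior β = 7.8.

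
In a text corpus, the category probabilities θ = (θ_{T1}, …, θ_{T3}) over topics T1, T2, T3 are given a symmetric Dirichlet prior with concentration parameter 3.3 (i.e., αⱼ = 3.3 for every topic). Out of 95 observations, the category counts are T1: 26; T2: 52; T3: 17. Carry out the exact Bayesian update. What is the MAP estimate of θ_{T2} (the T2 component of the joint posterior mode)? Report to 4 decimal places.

The Dirichlet prior is conjugate to the Multinomial likelihood: each posterior αⱼ = prior αⱼ + observed count nⱼ.
Posterior concentration: (29.3, 55.3, 20.3), total = 104.9.
Joint mode component: (α_{T2}−1)/(Σα−K) = 54.3/101.9 = 0.5329.

0.5329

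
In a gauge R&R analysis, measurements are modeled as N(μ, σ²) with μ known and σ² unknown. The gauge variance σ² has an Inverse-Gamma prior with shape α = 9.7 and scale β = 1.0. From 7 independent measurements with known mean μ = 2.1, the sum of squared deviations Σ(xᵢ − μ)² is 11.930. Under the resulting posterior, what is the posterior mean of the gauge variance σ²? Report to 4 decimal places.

0.5709

With known mean μ and an Inverse-Gamma(α, β) prior on σ², the Normal likelihood is conjugate: posterior is Inv-Gamma(α + n/2, β + Σ(xᵢ−μ)²/2).
Posterior: Inv-Gamma(9.7 + 7/2, 1.0 + 11.930/2) = Inv-Gamma(13.20, 6.9650).
E[σ²|data] = β/(α−1) = 6.9650/12.20 = 0.5709.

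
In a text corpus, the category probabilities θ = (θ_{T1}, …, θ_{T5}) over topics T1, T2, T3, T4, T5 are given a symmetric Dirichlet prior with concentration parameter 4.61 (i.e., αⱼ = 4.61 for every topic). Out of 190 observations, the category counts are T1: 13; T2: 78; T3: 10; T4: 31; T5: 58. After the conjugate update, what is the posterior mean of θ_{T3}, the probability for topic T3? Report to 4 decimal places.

The Dirichlet prior is conjugate to the Multinomial likelihood: each posterior αⱼ = prior αⱼ + observed count nⱼ.
Posterior concentration: (17.61, 82.61, 14.61, 35.61, 62.61), total = 213.05.
E[θ_{T3}|data] = α_{T3}/Σα = 14.61/213.05 = 0.0686.

0.0686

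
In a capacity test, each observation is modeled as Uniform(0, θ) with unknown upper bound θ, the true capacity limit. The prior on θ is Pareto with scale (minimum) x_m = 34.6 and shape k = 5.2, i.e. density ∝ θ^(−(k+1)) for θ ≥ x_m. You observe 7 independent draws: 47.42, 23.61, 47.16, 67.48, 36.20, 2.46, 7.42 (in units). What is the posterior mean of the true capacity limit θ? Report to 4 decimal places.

A Pareto(scale x_m, shape k) prior on the upper bound θ of Uniform(0, θ) is conjugate: posterior is Pareto(max(x_m, max xᵢ), k + n).
Sample maximum = 67.48; prior scale x_m = 34.6 → posterior scale = max = 67.48.
Posterior shape = 5.2 + 7 = 12.2.
E[θ|data] = k·x_m/(k−1) = 12.2·67.48/11.2 = 73.5050.

73.5050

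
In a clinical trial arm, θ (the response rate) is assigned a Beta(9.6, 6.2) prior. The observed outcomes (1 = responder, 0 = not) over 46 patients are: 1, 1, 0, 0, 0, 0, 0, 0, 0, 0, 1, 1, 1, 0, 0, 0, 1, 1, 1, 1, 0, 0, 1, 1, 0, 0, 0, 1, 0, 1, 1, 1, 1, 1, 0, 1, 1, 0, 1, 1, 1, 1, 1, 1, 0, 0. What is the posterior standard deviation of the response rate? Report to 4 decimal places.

0.0626

The Beta prior is conjugate to a Binomial/Bernoulli likelihood; the update adds successes to α and failures to β.
Posterior: Beta(α+k, β+n−k) = Beta(9.6+25, 6.2+21) = Beta(34.6, 27.2).
Var = αβ/((α+β)²(α+β+1)) = 34.6·27.2/(61.8²·62.8) = 0.00392381; SD = √0.00392381 = 0.0626.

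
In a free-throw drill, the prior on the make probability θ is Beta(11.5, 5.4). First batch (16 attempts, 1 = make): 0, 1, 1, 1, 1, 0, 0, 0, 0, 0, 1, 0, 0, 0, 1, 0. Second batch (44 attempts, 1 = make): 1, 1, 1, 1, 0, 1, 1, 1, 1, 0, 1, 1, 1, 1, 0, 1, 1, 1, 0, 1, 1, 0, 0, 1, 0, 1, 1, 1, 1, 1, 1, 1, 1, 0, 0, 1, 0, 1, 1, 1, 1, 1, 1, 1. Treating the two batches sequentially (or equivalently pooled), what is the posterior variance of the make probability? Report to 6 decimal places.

0.002840

The Beta prior is conjugate to a Binomial/Bernoulli likelihood; the update adds successes to α and failures to β.
After batch 1: Beta(11.5+6, 5.4+10) = Beta(17.5, 15.4).
After batch 2: Beta(17.5+34, 15.4+10) = Beta(51.5, 25.4).
Var = αβ/((α+β)²(α+β+1)) = 51.5·25.4/(76.9²·77.9) = 0.002840.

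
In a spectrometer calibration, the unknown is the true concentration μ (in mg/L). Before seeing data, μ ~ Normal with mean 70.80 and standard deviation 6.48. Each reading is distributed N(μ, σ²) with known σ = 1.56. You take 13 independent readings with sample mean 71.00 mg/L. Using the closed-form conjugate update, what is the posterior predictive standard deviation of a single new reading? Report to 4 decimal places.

1.6186

For Normal data with known variance σ², a Normal(μ₀, σ₀²) prior on μ is conjugate. Posterior precision = 1/σ₀² + n/σ²; posterior mean is the precision-weighted average of μ₀ and x̄.
σ₀² = 6.48² = 41.9904, σ² = 1.56² = 2.4336; σ² + n·σ₀² = 2.4336 + 13·41.9904 = 548.3088.
Posterior precision = 1/σ₀² + n/σ² = 1/41.9904 + 13/2.4336 = (σ² + n·σ₀²)/(σ₀²σ²) = 548.3088/(41.9904·2.4336); posterior variance σₙ² = σ₀²σ²/(σ² + n·σ₀²) = 41.9904·2.4336/548.3088 = 0.186369.
Predictive variance for one new observation = σₙ² + σ² = 41.9904·2.4336/548.3088 + 2.4336 = σ²·(σ₀² + 548.3088)/548.3088 = 2.4336·590.2992/548.3088 = 2.619969; SD = √(2.4336·590.2992/548.3088) = 1.6186.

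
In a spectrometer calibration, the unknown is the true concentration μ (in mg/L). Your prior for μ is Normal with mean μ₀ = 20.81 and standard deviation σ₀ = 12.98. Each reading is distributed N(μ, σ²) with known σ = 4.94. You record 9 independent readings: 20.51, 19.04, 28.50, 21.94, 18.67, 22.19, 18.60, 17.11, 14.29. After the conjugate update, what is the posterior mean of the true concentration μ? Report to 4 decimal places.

20.1058

For Normal data with known variance σ², a Normal(μ₀, σ₀²) prior on μ is conjugate. Posterior precision = 1/σ₀² + n/σ²; posterior mean is the precision-weighted average of μ₀ and x̄.
Σxᵢ = 20.51 + 19.04 + 28.50 + 21.94 + 18.67 + 22.19 + 18.60 + 17.11 + 14.29 = 180.85, so n·x̄ = 180.85.
σ₀² = 12.98² = 168.4804, σ² = 4.94² = 24.4036; σ² + n·σ₀² = 24.4036 + 9·168.4804 = 1540.7272.
Posterior mean = (μ₀/σ₀² + n·x̄/σ²)/(1/σ₀² + n/σ²) = (σ²·μ₀ + σ₀²·n·x̄)/(σ² + n·σ₀²) = (24.4036·20.81 + 168.4804·180.85)/1540.7272 = 30977.519256/1540.7272 = 20.1058.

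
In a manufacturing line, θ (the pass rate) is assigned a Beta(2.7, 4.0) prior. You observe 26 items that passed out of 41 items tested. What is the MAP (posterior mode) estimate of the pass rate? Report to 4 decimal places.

0.6061

The Beta prior is conjugate to a Binomial/Bernoulli likelihood; the update adds successes to α and failures to β.
Posterior: Beta(α+k, β+n−k) = Beta(2.7+26, 4.0+15) = Beta(28.7, 19.0).
Mode of Beta(a,b) for a,b>1 is (a−1)/(a+b−2) = 27.7/45.7 = 0.6061.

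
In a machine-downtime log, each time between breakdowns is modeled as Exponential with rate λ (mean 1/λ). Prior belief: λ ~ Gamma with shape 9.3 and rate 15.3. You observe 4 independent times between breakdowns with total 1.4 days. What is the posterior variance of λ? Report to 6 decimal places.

0.047689

With a Gamma(shape α, rate β) prior on the exponential rate λ, the posterior after n observations with total T = Σxᵢ is Gamma(α+n, β+T).
Posterior: Gamma(9.3+4, 15.3+1.4) = Gamma(13.3, 16.7).
Var = α/β² = 0.047689.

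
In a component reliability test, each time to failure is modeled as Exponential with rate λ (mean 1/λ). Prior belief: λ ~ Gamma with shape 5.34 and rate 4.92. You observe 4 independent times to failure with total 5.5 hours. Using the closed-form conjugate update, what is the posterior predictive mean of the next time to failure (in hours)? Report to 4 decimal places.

1.2494

With a Gamma(shape α, rate β) prior on the exponential rate λ, the posterior after n observations with total T = Σxᵢ is Gamma(α+n, β+T).
Posterior: Gamma(5.34+4, 4.92+5.5) = Gamma(9.34, 10.42).
The predictive distribution for the next observation is Lomax; its mean is β/(α−1) = 10.42/8.34 = 1.2494.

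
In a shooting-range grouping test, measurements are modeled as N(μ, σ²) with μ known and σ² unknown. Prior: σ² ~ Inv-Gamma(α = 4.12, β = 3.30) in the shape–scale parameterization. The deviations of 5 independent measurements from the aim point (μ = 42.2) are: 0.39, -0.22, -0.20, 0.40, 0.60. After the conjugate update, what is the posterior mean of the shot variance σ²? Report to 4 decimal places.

0.6548

With known mean μ and an Inverse-Gamma(α, β) prior on σ², the Normal likelihood is conjugate: posterior is Inv-Gamma(α + n/2, β + Σ(xᵢ−μ)²/2).
Σ(xᵢ−μ)² = (0.39)² + (-0.22)² + (-0.20)² + (0.40)² + (0.60)² = 0.7605.
Posterior: Inv-Gamma(4.12 + 5/2, 3.30 + 0.7605/2) = Inv-Gamma(6.62, 3.68025).
E[σ²|data] = β/(α−1) = 3.68025/5.62 = 0.6548.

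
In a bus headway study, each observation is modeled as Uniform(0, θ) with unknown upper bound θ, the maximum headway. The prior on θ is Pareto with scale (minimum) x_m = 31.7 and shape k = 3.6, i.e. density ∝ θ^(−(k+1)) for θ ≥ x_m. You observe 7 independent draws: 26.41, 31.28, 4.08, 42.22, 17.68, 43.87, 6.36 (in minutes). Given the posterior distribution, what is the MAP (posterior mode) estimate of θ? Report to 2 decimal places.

A Pareto(scale x_m, shape k) prior on the upper bound θ of Uniform(0, θ) is conjugate: posterior is Pareto(max(x_m, max xᵢ), k + n).
Sample maximum = 43.87; prior scale x_m = 31.7 → posterior scale = max = 43.87.
Posterior shape = 3.6 + 7 = 10.6.
The Pareto density is decreasing on [x_m, ∞), so the mode is x_m = 43.87.

43.87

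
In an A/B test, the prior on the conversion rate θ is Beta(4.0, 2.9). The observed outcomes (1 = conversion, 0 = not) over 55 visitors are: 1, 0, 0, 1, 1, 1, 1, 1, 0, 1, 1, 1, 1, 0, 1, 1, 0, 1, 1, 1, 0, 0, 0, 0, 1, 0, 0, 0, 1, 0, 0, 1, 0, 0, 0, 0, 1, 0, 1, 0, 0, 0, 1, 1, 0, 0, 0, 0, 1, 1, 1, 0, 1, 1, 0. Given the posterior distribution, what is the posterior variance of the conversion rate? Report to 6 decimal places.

0.003975

The Beta prior is conjugate to a Binomial/Bernoulli likelihood; the update adds successes to α and failures to β.
Posterior: Beta(α+k, β+n−k) = Beta(4.0+27, 2.9+28) = Beta(31.0, 30.9).
Var = αβ/((α+β)²(α+β+1)) = 31.0·30.9/(61.9²·62.9) = 0.003975.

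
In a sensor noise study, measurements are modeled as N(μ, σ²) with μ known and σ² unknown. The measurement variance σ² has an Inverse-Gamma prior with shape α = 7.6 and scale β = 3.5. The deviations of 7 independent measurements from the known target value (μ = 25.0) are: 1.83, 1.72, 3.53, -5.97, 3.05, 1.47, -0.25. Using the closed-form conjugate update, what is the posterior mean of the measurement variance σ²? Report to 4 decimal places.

With known mean μ and an Inverse-Gamma(α, β) prior on σ², the Normal likelihood is conjugate: posterior is Inv-Gamma(α + n/2, β + Σ(xᵢ−μ)²/2).
Σ(xᵢ−μ)² = (1.83)² + (1.72)² + (3.53)² + (-5.97)² + (3.05)² + (1.47)² + (-0.25)² = 65.9350.
Posterior: Inv-Gamma(7.6 + 7/2, 3.5 + 65.9350/2) = Inv-Gamma(11.10, 36.46750).
E[σ²|data] = β/(α−1) = 36.46750/10.10 = 3.6106.

3.6106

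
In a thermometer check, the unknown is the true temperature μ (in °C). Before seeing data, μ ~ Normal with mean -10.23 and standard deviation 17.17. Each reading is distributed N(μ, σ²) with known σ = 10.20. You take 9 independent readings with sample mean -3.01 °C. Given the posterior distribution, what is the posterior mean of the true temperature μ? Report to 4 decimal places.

-3.2824

For Normal data with known variance σ², a Normal(μ₀, σ₀²) prior on μ is conjugate. Posterior precision = 1/σ₀² + n/σ²; posterior mean is the precision-weighted average of μ₀ and x̄.
n·x̄ = 9·(-3.01) = -27.09.
σ₀² = 17.17² = 294.8089, σ² = 10.20² = 104.04; σ² + n·σ₀² = 104.04 + 9·294.8089 = 2757.3201.
Posterior mean = (μ₀/σ₀² + n·x̄/σ²)/(1/σ₀² + n/σ²) = (σ²·μ₀ + σ₀²·n·x̄)/(σ² + n·σ₀²) = (104.04·(-10.23) + 294.8089·(-27.09))/2757.3201 = -9050.702301/2757.3201 = -3.2824.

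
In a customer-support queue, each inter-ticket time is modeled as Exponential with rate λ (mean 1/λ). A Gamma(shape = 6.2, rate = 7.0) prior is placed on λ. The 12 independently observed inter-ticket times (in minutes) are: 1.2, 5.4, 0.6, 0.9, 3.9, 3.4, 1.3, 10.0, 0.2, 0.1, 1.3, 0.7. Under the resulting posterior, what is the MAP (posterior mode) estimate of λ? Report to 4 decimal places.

0.4778

With a Gamma(shape α, rate β) prior on the exponential rate λ, the posterior after n observations with total T = Σxᵢ is Gamma(α+n, β+T).
Sum of observations T = 29.0 minutes; n = 12.
Posterior: Gamma(6.2+12, 7.0+29.0) = Gamma(18.2, 36.0).
Mode = (α−1)/β = 0.4778.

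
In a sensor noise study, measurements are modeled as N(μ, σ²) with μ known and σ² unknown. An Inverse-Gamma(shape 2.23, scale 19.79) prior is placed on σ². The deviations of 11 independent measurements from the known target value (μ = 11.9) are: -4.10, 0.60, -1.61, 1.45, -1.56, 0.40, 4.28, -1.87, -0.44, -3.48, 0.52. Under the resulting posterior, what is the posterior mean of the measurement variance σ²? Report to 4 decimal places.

With known mean μ and an Inverse-Gamma(α, β) prior on σ², the Normal likelihood is conjugate: posterior is Inv-Gamma(α + n/2, β + Σ(xᵢ−μ)²/2).
Σ(xᵢ−μ)² = (-4.10)² + (0.60)² + (-1.61)² + (1.45)² + (-1.56)² + (0.40)² + (4.28)² + (-1.87)² + (-0.44)² + (-3.48)² + (0.52)² = 58.8479.
Posterior: Inv-Gamma(2.23 + 11/2, 19.79 + 58.8479/2) = Inv-Gamma(7.73, 49.21395).
E[σ²|data] = β/(α−1) = 49.21395/6.73 = 7.3126.

7.3126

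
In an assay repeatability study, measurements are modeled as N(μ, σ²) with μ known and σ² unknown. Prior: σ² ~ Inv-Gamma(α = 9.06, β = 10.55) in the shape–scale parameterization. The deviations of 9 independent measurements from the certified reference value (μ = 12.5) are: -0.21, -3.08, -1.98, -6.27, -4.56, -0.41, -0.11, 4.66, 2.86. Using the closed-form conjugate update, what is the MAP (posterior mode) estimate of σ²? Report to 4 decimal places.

With known mean μ and an Inverse-Gamma(α, β) prior on σ², the Normal likelihood is conjugate: posterior is Inv-Gamma(α + n/2, β + Σ(xᵢ−μ)²/2).
Σ(xᵢ−μ)² = (-0.21)² + (-3.08)² + (-1.98)² + (-6.27)² + (-4.56)² + (-0.41)² + (-0.11)² + (4.66)² + (2.86)² = 103.6328.
Posterior: Inv-Gamma(9.06 + 9/2, 10.55 + 103.6328/2) = Inv-Gamma(13.56, 62.36640).
Mode = β/(α+1) = 62.36640/14.56 = 4.2834.

4.2834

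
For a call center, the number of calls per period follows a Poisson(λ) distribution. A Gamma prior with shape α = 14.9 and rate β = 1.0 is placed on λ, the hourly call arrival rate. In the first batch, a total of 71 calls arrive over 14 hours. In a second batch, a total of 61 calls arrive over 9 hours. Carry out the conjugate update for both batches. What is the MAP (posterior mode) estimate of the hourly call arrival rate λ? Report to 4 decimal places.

With a Gamma(shape α, rate β) prior, the Poisson likelihood is conjugate: the posterior is Gamma(α + ΣXᵢ, β + n).
After batch 1: Gamma(α+S, β+n) = Gamma(14.9+71, 1.0+14) = Gamma(85.9, 15.0).
After batch 2: Gamma(α+S, β+n) = Gamma(85.9+61, 15.0+9) = Gamma(146.9, 24.0).
Mode of Gamma(α,β) for α≥1 is (α−1)/β = 145.9/24.0 = 6.0792.

6.0792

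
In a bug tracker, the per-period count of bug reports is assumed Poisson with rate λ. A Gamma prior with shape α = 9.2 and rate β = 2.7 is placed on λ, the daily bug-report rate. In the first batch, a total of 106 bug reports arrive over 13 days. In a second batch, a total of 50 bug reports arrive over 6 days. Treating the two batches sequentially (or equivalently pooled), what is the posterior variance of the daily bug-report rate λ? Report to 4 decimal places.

With a Gamma(shape α, rate β) prior, the Poisson likelihood is conjugate: the posterior is Gamma(α + ΣXᵢ, β + n).
After batch 1: Gamma(α+S, β+n) = Gamma(9.2+106, 2.7+13) = Gamma(115.2, 15.7).
After batch 2: Gamma(α+S, β+n) = Gamma(115.2+50, 15.7+6) = Gamma(165.2, 21.7).
Var = α/β² = 165.2/21.7² = 0.3508.

0.3508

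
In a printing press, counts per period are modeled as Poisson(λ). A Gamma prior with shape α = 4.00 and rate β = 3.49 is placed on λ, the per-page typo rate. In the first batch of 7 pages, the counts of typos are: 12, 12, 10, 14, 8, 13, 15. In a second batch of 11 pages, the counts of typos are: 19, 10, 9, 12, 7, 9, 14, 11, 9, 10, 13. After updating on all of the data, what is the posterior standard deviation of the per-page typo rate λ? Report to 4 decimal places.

0.6759

With a Gamma(shape α, rate β) prior, the Poisson likelihood is conjugate: the posterior is Gamma(α + ΣXᵢ, β + n).
Batch 1: sum of counts S = 84 over n = 7 pages.
After batch 1: Gamma(α+S, β+n) = Gamma(4.00+84, 3.49+7) = Gamma(88.00, 10.49).
Batch 2: sum of counts S = 123 over n = 11 pages.
After batch 2: Gamma(α+S, β+n) = Gamma(88.00+123, 10.49+11) = Gamma(211.00, 21.49).
SD = √α/β = √211.00/21.49 = 0.6759.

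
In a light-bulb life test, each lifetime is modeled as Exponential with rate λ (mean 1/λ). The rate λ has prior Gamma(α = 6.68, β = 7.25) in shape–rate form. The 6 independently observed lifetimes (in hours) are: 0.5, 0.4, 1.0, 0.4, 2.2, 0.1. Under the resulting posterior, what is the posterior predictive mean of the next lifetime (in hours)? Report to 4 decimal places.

1.0146

With a Gamma(shape α, rate β) prior on the exponential rate λ, the posterior after n observations with total T = Σxᵢ is Gamma(α+n, β+T).
Sum of observations T = 4.6 hours; n = 6.
Posterior: Gamma(6.68+6, 7.25+4.6) = Gamma(12.68, 11.85).
The predictive distribution for the next observation is Lomax; its mean is β/(α−1) = 11.85/11.68 = 1.0146.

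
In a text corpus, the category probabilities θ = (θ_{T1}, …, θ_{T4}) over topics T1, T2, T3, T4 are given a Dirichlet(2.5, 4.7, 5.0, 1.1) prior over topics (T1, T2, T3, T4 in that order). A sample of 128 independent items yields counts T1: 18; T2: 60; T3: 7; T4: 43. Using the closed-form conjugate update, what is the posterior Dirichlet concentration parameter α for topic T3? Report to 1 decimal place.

The Dirichlet prior is conjugate to the Multinomial likelihood: each posterior αⱼ = prior αⱼ + observed count nⱼ.
Posterior concentration: (20.5, 64.7, 12.0, 44.1), total = 141.3.
α_{T3} = 5.0 + 7 = 12.0.

12.0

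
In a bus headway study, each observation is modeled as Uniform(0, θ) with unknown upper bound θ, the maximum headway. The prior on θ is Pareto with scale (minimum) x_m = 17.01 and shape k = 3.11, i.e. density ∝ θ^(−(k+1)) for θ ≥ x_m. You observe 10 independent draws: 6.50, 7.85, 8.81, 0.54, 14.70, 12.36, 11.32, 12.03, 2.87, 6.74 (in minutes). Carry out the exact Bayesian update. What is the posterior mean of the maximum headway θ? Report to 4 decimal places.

A Pareto(scale x_m, shape k) prior on the upper bound θ of Uniform(0, θ) is conjugate: posterior is Pareto(max(x_m, max xᵢ), k + n).
Sample maximum = 14.70; prior scale x_m = 17.01 → posterior scale = max = 17.01.
Posterior shape = 3.11 + 10 = 13.11.
E[θ|data] = k·x_m/(k−1) = 13.11·17.01/12.11 = 18.4146.

18.4146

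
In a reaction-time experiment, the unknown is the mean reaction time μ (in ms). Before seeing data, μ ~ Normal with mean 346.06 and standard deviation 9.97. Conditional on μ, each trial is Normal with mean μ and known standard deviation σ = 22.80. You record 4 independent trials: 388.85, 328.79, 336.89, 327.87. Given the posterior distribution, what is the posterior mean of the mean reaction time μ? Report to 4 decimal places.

345.8606

For Normal data with known variance σ², a Normal(μ₀, σ₀²) prior on μ is conjugate. Posterior precision = 1/σ₀² + n/σ²; posterior mean is the precision-weighted average of μ₀ and x̄.
Σxᵢ = 388.85 + 328.79 + 336.89 + 327.87 = 1382.4, so n·x̄ = 1382.4.
σ₀² = 9.97² = 99.4009, σ² = 22.80² = 519.84; σ² + n·σ₀² = 519.84 + 4·99.4009 = 917.4436.
Posterior mean = (μ₀/σ₀² + n·x̄/σ²)/(1/σ₀² + n/σ²) = (σ²·μ₀ + σ₀²·n·x̄)/(σ² + n·σ₀²) = (519.84·346.06 + 99.4009·1382.4)/917.4436 = 317307.63456/917.4436 = 345.8606.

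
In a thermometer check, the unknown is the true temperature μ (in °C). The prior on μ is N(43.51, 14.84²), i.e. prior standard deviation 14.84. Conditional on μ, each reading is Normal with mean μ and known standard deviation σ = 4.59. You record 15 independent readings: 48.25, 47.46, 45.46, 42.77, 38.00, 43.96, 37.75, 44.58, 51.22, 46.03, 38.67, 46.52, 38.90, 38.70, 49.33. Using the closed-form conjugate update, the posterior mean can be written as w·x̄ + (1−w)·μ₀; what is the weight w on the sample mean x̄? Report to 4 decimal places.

0.9937

For Normal data with known variance σ², a Normal(μ₀, σ₀²) prior on μ is conjugate. Posterior precision = 1/σ₀² + n/σ²; posterior mean is the precision-weighted average of μ₀ and x̄.
σ₀² = 14.84² = 220.2256, σ² = 4.59² = 21.0681. Prior precision 1/σ₀² = 1/220.2256; data precision n/σ² = 15/21.0681.
w = (n/σ²)/(1/σ₀² + n/σ²) = n·σ₀²/(σ² + n·σ₀²) = 15·220.2256/(21.0681 + 15·220.2256) = 3303.384/3324.4521 = 0.9937.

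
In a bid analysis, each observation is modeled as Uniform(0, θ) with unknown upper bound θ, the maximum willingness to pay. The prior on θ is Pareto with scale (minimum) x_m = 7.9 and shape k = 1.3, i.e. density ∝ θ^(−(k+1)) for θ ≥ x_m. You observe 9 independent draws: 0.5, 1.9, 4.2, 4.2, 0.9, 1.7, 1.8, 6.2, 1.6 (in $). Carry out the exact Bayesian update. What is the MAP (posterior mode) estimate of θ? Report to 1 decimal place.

7.9

A Pareto(scale x_m, shape k) prior on the upper bound θ of Uniform(0, θ) is conjugate: posterior is Pareto(max(x_m, max xᵢ), k + n).
Sample maximum = 6.2; prior scale x_m = 7.9 → posterior scale = max = 7.9.
Posterior shape = 1.3 + 9 = 10.3.
The Pareto density is decreasing on [x_m, ∞), so the mode is x_m = 7.9.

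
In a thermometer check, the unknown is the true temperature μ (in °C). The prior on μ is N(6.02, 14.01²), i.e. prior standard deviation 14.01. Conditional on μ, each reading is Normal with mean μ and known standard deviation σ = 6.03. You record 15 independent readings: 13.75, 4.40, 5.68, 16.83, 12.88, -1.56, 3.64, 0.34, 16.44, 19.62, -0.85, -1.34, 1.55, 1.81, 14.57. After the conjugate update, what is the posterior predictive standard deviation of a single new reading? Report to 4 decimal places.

6.2254

For Normal data with known variance σ², a Normal(μ₀, σ₀²) prior on μ is conjugate. Posterior precision = 1/σ₀² + n/σ²; posterior mean is the precision-weighted average of μ₀ and x̄.
σ₀² = 14.01² = 196.2801, σ² = 6.03² = 36.3609; σ² + n·σ₀² = 36.3609 + 15·196.2801 = 2980.5624.
Posterior precision = 1/σ₀² + n/σ² = 1/196.2801 + 15/36.3609 = (σ² + n·σ₀²)/(σ₀²σ²) = 2980.5624/(196.2801·36.3609); posterior variance σₙ² = σ₀²σ²/(σ² + n·σ₀²) = 196.2801·36.3609/2980.5624 = 2.394488.
Predictive variance for one new observation = σₙ² + σ² = 196.2801·36.3609/2980.5624 + 36.3609 = σ²·(σ₀² + 2980.5624)/2980.5624 = 36.3609·3176.8425/2980.5624 = 38.755388; SD = √(36.3609·3176.8425/2980.5624) = 6.2254.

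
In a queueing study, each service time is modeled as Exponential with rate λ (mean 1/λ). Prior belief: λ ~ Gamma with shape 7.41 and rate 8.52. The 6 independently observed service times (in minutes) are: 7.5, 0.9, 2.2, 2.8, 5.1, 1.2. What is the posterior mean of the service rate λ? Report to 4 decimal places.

0.4752

With a Gamma(shape α, rate β) prior on the exponential rate λ, the posterior after n observations with total T = Σxᵢ is Gamma(α+n, β+T).
Sum of observations T = 19.7 minutes; n = 6.
Posterior: Gamma(7.41+6, 8.52+19.7) = Gamma(13.41, 28.22).
Posterior mean of λ = α/β = 13.41/28.22 = 0.4752.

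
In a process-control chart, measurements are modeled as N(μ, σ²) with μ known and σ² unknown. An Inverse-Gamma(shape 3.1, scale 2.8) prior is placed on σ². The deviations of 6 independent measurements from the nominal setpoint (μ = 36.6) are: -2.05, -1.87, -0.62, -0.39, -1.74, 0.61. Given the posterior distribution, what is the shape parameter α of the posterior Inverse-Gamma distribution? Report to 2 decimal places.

6.10

With known mean μ and an Inverse-Gamma(α, β) prior on σ², the Normal likelihood is conjugate: posterior is Inv-Gamma(α + n/2, β + Σ(xᵢ−μ)²/2).
Σ(xᵢ−μ)² = (-2.05)² + (-1.87)² + (-0.62)² + (-0.39)² + (-1.74)² + (0.61)² = 11.6356.
Posterior: Inv-Gamma(3.1 + 6/2, 2.8 + 11.6356/2) = Inv-Gamma(6.10, 8.61780).
Posterior α = 6.10.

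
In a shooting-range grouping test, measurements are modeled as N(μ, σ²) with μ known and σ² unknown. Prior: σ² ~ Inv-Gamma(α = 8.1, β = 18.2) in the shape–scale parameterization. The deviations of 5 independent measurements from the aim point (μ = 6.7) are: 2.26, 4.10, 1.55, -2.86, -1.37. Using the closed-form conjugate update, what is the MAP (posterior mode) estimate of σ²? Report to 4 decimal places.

3.0507

With known mean μ and an Inverse-Gamma(α, β) prior on σ², the Normal likelihood is conjugate: posterior is Inv-Gamma(α + n/2, β + Σ(xᵢ−μ)²/2).
Σ(xᵢ−μ)² = (2.26)² + (4.10)² + (1.55)² + (-2.86)² + (-1.37)² = 34.3766.
Posterior: Inv-Gamma(8.1 + 5/2, 18.2 + 34.3766/2) = Inv-Gamma(10.60, 35.38830).
Mode = β/(α+1) = 35.38830/11.60 = 3.0507.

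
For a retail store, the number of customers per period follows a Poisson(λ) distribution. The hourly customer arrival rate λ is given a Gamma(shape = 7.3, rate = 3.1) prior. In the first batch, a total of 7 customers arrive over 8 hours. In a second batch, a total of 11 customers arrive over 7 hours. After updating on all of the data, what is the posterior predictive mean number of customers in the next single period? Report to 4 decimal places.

1.3978

With a Gamma(shape α, rate β) prior, the Poisson likelihood is conjugate: the posterior is Gamma(α + ΣXᵢ, β + n).
After batch 1: Gamma(α+S, β+n) = Gamma(7.3+7, 3.1+8) = Gamma(14.3, 11.1).
After batch 2: Gamma(α+S, β+n) = Gamma(14.3+11, 11.1+7) = Gamma(25.3, 18.1).
The predictive distribution for one future period is NegBinom with mean α/β = 1.3978.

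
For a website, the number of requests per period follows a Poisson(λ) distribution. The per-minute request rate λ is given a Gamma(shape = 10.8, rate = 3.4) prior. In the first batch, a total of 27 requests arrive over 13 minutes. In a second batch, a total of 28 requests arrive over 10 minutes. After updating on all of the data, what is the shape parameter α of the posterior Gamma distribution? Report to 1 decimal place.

With a Gamma(shape α, rate β) prior, the Poisson likelihood is conjugate: the posterior is Gamma(α + ΣXᵢ, β + n).
After batch 1: Gamma(α+S, β+n) = Gamma(10.8+27, 3.4+13) = Gamma(37.8, 16.4).
After batch 2: Gamma(α+S, β+n) = Gamma(37.8+28, 16.4+10) = Gamma(65.8, 26.4).
Posterior α = 65.8.

65.8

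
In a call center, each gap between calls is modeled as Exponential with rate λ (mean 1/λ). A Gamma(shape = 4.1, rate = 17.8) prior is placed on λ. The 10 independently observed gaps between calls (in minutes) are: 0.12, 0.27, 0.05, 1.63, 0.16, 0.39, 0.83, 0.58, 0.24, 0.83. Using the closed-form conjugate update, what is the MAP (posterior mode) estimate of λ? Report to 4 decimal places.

0.5721

With a Gamma(shape α, rate β) prior on the exponential rate λ, the posterior after n observations with total T = Σxᵢ is Gamma(α+n, β+T).
Sum of observations T = 5.10 minutes; n = 10.
Posterior: Gamma(4.1+10, 17.8+5.10) = Gamma(14.1, 22.90).
Mode = (α−1)/β = 0.5721.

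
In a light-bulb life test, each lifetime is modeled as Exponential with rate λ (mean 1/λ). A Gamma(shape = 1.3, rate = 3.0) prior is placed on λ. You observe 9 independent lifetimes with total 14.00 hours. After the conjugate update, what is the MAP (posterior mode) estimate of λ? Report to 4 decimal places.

0.5471

With a Gamma(shape α, rate β) prior on the exponential rate λ, the posterior after n observations with total T = Σxᵢ is Gamma(α+n, β+T).
Posterior: Gamma(1.3+9, 3.0+14.00) = Gamma(10.3, 17.00).
Mode = (α−1)/β = 0.5471.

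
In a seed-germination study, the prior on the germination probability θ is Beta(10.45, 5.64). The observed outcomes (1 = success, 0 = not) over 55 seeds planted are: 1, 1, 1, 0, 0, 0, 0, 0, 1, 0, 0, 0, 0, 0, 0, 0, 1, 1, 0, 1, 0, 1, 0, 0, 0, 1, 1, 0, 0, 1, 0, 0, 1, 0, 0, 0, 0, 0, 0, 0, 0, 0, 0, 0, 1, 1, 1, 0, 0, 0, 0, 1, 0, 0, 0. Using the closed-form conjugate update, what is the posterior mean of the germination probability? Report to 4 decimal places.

0.3721

The Beta prior is conjugate to a Binomial/Bernoulli likelihood; the update adds successes to α and failures to β.
Posterior: Beta(α+k, β+n−k) = Beta(10.45+16, 5.64+39) = Beta(26.45, 44.64).
Posterior mean = α/(α+β) = 26.45/71.09 = 0.3721.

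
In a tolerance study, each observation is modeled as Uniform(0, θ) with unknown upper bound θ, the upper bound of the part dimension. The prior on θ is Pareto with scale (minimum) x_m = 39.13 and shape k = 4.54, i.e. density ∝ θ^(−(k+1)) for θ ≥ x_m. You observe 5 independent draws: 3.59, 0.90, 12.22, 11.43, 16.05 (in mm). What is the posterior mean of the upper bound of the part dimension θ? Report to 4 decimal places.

A Pareto(scale x_m, shape k) prior on the upper bound θ of Uniform(0, θ) is conjugate: posterior is Pareto(max(x_m, max xᵢ), k + n).
Sample maximum = 16.05; prior scale x_m = 39.13 → posterior scale = max = 39.13.
Posterior shape = 4.54 + 5 = 9.54.
E[θ|data] = k·x_m/(k−1) = 9.54·39.13/8.54 = 43.7120.

43.7120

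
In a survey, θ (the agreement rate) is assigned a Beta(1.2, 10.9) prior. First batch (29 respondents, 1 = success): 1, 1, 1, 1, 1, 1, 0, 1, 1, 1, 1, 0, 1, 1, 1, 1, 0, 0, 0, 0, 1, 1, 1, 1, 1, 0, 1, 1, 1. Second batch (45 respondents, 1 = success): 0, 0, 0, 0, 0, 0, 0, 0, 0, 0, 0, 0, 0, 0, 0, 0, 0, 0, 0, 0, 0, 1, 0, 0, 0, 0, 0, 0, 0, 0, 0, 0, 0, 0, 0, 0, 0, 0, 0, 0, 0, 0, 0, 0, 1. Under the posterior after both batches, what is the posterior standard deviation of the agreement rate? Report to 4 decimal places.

0.0488

The Beta prior is conjugate to a Binomial/Bernoulli likelihood; the update adds successes to α and failures to β.
After batch 1: Beta(1.2+22, 10.9+7) = Beta(23.2, 17.9).
After batch 2: Beta(23.2+2, 17.9+43) = Beta(25.2, 60.9).
Var = αβ/((α+β)²(α+β+1)) = 25.2·60.9/(86.1²·87.1) = 0.00237680; SD = √0.00237680 = 0.0488.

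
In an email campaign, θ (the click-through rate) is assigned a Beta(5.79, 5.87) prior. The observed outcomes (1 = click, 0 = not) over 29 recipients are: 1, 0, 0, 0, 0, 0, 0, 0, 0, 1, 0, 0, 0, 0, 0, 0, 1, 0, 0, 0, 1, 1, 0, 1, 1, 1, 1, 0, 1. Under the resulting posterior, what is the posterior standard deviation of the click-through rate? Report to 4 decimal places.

The Beta prior is conjugate to a Binomial/Bernoulli likelihood; the update adds successes to α and failures to β.
Posterior: Beta(α+k, β+n−k) = Beta(5.79+10, 5.87+19) = Beta(15.79, 24.87).
Var = αβ/((α+β)²(α+β+1)) = 15.79·24.87/(40.66²·41.66) = 0.00570169; SD = √0.00570169 = 0.0755.

0.0755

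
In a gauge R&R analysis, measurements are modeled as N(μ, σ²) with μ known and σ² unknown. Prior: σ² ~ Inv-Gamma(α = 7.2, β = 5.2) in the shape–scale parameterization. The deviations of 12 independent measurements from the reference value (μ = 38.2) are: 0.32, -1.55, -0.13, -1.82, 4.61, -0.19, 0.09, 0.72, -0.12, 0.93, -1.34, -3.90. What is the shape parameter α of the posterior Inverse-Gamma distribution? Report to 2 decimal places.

With known mean μ and an Inverse-Gamma(α, β) prior on σ², the Normal likelihood is conjugate: posterior is Inv-Gamma(α + n/2, β + Σ(xᵢ−μ)²/2).
Σ(xᵢ−μ)² = (0.32)² + (-1.55)² + (-0.13)² + (-1.82)² + (4.61)² + (-0.19)² + (0.09)² + (0.72)² + (-0.12)² + (0.93)² + (-1.34)² + (-3.90)² = 45.5338.
Posterior: Inv-Gamma(7.2 + 12/2, 5.2 + 45.5338/2) = Inv-Gamma(13.20, 27.96690).
Posterior α = 13.20.

13.20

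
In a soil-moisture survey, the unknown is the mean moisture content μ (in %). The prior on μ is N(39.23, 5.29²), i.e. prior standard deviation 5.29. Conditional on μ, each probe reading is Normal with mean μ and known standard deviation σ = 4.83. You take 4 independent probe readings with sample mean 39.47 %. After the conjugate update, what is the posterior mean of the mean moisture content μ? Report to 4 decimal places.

39.4286

For Normal data with known variance σ², a Normal(μ₀, σ₀²) prior on μ is conjugate. Posterior precision = 1/σ₀² + n/σ²; posterior mean is the precision-weighted average of μ₀ and x̄.
n·x̄ = 4·39.47 = 157.88.
σ₀² = 5.29² = 27.9841, σ² = 4.83² = 23.3289; σ² + n·σ₀² = 23.3289 + 4·27.9841 = 135.2653.
Posterior mean = (μ₀/σ₀² + n·x̄/σ²)/(1/σ₀² + n/σ²) = (σ²·μ₀ + σ₀²·n·x̄)/(σ² + n·σ₀²) = (23.3289·39.23 + 27.9841·157.88)/135.2653 = 5333.322455/135.2653 = 39.4286.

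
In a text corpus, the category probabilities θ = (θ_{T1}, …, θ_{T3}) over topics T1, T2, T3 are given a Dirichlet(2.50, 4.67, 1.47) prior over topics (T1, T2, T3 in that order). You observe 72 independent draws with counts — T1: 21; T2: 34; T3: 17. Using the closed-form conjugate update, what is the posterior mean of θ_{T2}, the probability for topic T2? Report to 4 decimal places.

The Dirichlet prior is conjugate to the Multinomial likelihood: each posterior αⱼ = prior αⱼ + observed count nⱼ.
Posterior concentration: (23.50, 38.67, 18.47), total = 80.64.
E[θ_{T2}|data] = α_{T2}/Σα = 38.67/80.64 = 0.4795.

0.4795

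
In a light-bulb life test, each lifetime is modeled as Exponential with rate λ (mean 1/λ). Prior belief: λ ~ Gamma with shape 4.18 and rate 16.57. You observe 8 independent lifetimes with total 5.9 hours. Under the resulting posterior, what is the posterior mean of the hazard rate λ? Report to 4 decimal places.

With a Gamma(shape α, rate β) prior on the exponential rate λ, the posterior after n observations with total T = Σxᵢ is Gamma(α+n, β+T).
Posterior: Gamma(4.18+8, 16.57+5.9) = Gamma(12.18, 22.47).
Posterior mean of λ = α/β = 12.18/22.47 = 0.5421.

0.5421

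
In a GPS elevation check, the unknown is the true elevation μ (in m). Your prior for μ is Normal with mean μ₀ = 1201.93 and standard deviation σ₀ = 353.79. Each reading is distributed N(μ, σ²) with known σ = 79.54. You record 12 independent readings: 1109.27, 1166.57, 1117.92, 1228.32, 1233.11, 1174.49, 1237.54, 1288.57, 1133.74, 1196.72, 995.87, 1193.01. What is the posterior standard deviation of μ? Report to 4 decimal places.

For Normal data with known variance σ², a Normal(μ₀, σ₀²) prior on μ is conjugate. Posterior precision = 1/σ₀² + n/σ²; posterior mean is the precision-weighted average of μ₀ and x̄.
σ₀² = 353.79² = 125167.3641, σ² = 79.54² = 6326.6116; σ² + n·σ₀² = 6326.6116 + 12·125167.3641 = 1508334.9808.
Posterior precision = 1/σ₀² + n/σ² = 1/125167.3641 + 12/6326.6116 = (σ² + n·σ₀²)/(σ₀²σ²) = 1508334.9808/(125167.3641·6326.6116); posterior variance σₙ² = σ₀²σ²/(σ² + n·σ₀²) = 125167.3641·6326.6116/1508334.9808 = 525.006254.
Posterior SD = √σₙ² = √(125167.3641·6326.6116/1508334.9808) = 22.9130.

22.9130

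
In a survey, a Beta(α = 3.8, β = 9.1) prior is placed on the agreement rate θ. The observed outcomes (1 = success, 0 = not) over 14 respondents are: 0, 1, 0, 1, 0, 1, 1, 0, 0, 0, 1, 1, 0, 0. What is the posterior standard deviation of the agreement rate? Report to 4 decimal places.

The Beta prior is conjugate to a Binomial/Bernoulli likelihood; the update adds successes to α and failures to β.
Posterior: Beta(α+k, β+n−k) = Beta(3.8+6, 9.1+8) = Beta(9.8, 17.1).
Var = αβ/((α+β)²(α+β+1)) = 9.8·17.1/(26.9²·27.9) = 0.00830068; SD = √0.00830068 = 0.0911.

0.0911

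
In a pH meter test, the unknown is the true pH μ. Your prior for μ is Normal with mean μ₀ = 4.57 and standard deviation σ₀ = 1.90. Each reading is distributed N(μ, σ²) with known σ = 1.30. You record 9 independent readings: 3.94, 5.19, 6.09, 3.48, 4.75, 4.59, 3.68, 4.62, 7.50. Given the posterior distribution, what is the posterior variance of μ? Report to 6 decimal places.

For Normal data with known variance σ², a Normal(μ₀, σ₀²) prior on μ is conjugate. Posterior precision = 1/σ₀² + n/σ²; posterior mean is the precision-weighted average of μ₀ and x̄.
σ₀² = 1.90² = 3.61, σ² = 1.30² = 1.69; σ² + n·σ₀² = 1.69 + 9·3.61 = 34.18.
Posterior precision = 1/σ₀² + n/σ² = 1/3.61 + 9/1.69 = (σ² + n·σ₀²)/(σ₀²σ²) = 34.18/(3.61·1.69); posterior variance σₙ² = σ₀²σ²/(σ² + n·σ₀²) = 3.61·1.69/34.18 = 0.178493.

0.178493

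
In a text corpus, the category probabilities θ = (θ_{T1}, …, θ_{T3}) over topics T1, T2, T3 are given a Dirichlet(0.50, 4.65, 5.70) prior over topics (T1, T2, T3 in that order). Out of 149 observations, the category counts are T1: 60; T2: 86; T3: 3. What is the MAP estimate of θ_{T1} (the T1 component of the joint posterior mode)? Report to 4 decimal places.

The Dirichlet prior is conjugate to the Multinomial likelihood: each posterior αⱼ = prior αⱼ + observed count nⱼ.
Posterior concentration: (60.50, 90.65, 8.70), total = 159.85.
Joint mode component: (α_{T1}−1)/(Σα−K) = 59.50/156.85 = 0.3793.

0.3793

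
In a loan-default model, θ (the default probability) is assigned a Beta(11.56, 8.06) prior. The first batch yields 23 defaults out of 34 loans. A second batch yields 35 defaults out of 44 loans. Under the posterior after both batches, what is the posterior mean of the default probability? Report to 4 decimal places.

The Beta prior is conjugate to a Binomial/Bernoulli likelihood; the update adds successes to α and failures to β.
After batch 1: Beta(11.56+23, 8.06+11) = Beta(34.56, 19.06).
After batch 2: Beta(34.56+35, 19.06+9) = Beta(69.56, 28.06).
Posterior mean = α/(α+β) = 69.56/97.62 = 0.7126.

0.7126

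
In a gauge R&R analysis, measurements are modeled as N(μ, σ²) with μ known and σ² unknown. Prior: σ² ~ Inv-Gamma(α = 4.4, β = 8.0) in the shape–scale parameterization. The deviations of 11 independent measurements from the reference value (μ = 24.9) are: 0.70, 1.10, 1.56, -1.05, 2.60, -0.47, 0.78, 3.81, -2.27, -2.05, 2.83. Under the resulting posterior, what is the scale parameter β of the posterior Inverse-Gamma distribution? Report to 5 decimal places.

30.35290

With known mean μ and an Inverse-Gamma(α, β) prior on σ², the Normal likelihood is conjugate: posterior is Inv-Gamma(α + n/2, β + Σ(xᵢ−μ)²/2).
Σ(xᵢ−μ)² = (0.70)² + (1.10)² + (1.56)² + (-1.05)² + (2.60)² + (-0.47)² + (0.78)² + (3.81)² + (-2.27)² + (-2.05)² + (2.83)² = 44.7058.
Posterior: Inv-Gamma(4.4 + 11/2, 8.0 + 44.7058/2) = Inv-Gamma(9.90, 30.35290).
Posterior β = 30.35290.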